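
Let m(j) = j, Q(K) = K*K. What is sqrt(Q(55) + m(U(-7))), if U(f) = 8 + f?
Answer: sqrt(3026) ≈ 55.009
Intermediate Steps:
Q(K) = K**2
sqrt(Q(55) + m(U(-7))) = sqrt(55**2 + (8 - 7)) = sqrt(3025 + 1) = sqrt(3026)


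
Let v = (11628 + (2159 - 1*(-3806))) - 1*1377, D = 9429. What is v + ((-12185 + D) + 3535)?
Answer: 16995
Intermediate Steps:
v = 16216 (v = (11628 + (2159 + 3806)) - 1377 = (11628 + 5965) - 1377 = 17593 - 1377 = 16216)
v + ((-12185 + D) + 3535) = 16216 + ((-12185 + 9429) + 3535) = 16216 + (-2756 + 3535) = 16216 + 779 = 16995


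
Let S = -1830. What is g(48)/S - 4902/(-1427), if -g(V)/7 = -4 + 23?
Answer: 9160451/2611410 ≈ 3.5079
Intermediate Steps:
g(V) = -133 (g(V) = -7*(-4 + 23) = -7*19 = -133)
g(48)/S - 4902/(-1427) = -133/(-1830) - 4902/(-1427) = -133*(-1/1830) - 4902*(-1/1427) = 133/1830 + 4902/1427 = 9160451/2611410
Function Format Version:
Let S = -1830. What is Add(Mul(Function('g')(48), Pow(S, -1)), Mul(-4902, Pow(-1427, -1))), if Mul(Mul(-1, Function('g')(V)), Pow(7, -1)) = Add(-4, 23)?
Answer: Rational(9160451, 2611410) ≈ 3.5079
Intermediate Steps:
Function('g')(V) = -133 (Function('g')(V) = Mul(-7, Add(-4, 23)) = Mul(-7, 19) = -133)
Add(Mul(Function('g')(48), Pow(S, -1)), Mul(-4902, Pow(-1427, -1))) = Add(Mul(-133, Pow(-1830, -1)), Mul(-4902, Pow(-1427, -1))) = Add(Mul(-133, Rational(-1, 1830)), Mul(-4902, Rational(-1, 1427))) = Add(Rational(133, 1830), Rational(4902, 1427)) = Rational(9160451, 2611410)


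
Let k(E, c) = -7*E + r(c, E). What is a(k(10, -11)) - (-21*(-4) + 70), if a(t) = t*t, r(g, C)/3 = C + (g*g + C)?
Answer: 124455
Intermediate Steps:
r(g, C) = 3*g² + 6*C (r(g, C) = 3*(C + (g*g + C)) = 3*(C + (g² + C)) = 3*(C + (C + g²)) = 3*(g² + 2*C) = 3*g² + 6*C)
k(E, c) = -E + 3*c² (k(E, c) = -7*E + (3*c² + 6*E) = -E + 3*c²)
a(t) = t²
a(k(10, -11)) - (-21*(-4) + 70) = (-1*10 + 3*(-11)²)² - (-21*(-4) + 70) = (-10 + 3*121)² - (84 + 70) = (-10 + 363)² - 1*154 = 353² - 154 = 124609 - 154 = 124455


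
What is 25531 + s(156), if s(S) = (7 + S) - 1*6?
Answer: 25688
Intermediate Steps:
s(S) = 1 + S (s(S) = (7 + S) - 6 = 1 + S)
25531 + s(156) = 25531 + (1 + 156) = 25531 + 157 = 25688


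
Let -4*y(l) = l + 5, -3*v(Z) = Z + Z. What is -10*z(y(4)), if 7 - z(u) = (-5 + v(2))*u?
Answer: 145/2 ≈ 72.500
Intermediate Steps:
v(Z) = -2*Z/3 (v(Z) = -(Z + Z)/3 = -2*Z/3)
y(l) = -5/4 - l/4 (y(l) = -(l + 5)/4 = -(5 + l)/4 = -5/4 - l/4)
z(u) = 7 + 19*u/3 (z(u) = 7 - (-5 - 2/3*2)*u = 7 - (-5 - 4/3)*u = 7 - (-19)*u/3 = 7 + 19*u/3)
-10*z(y(4)) = -10*(7 + 19*(-5/4 - 1/4*4)/3) = -10*(7 + 19*(-5/4 - 1)/3) = -10*(7 + (19/3)*(-9/4)) = -10*(7 - 57/4) = -10*(-29/4) = 145/2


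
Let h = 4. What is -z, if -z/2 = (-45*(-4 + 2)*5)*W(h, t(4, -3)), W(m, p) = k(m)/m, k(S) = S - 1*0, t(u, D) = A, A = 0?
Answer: 900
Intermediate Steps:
t(u, D) = 0
k(S) = S (k(S) = S + 0 = S)
W(m, p) = 1 (W(m, p) = m/m = 1)
z = -900 (z = -2*(-45*(-4 + 2)*5) = -2*(-(-90)*5) = -2*(-45*(-10)) = -900 ≈ -900.00)
-z = -1*(-900) = 900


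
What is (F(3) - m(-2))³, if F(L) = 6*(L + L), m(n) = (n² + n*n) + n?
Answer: 27000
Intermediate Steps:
m(n) = n + 2*n² (m(n) = (n² + n²) + n = 2*n² + n = n + 2*n²)
F(L) = 12*L (F(L) = 6*(2*L) = 12*L)
(F(3) - m(-2))³ = (12*3 - (-2)*(1 + 2*(-2)))³ = (36 - (-2)*(1 - 4))³ = (36 - (-2)*(-3))³ = (36 - 1*6)³ = (36 - 6)³ = 30³ = 27000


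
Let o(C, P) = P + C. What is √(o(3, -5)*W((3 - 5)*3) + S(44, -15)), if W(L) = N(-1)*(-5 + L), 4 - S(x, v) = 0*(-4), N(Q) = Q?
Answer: 3*I*√2 ≈ 4.2426*I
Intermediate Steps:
S(x, v) = 4 (S(x, v) = 4 - 0*(-4) = 4 - 1*0 = 4 + 0 = 4)
o(C, P) = C + P
W(L) = 5 - L (W(L) = -(-5 + L) = 5 - L)
√(o(3, -5)*W((3 - 5)*3) + S(44, -15)) = √((3 - 5)*(5 - (3 - 5)*3) + 4) = √(-2*(5 - (-2)*3) + 4) = √(-2*(5 - 1*(-6)) + 4) = √(-2*(5 + 6) + 4) = √(-2*11 + 4) = √(-22 + 4) = √(-18) = 3*I*√2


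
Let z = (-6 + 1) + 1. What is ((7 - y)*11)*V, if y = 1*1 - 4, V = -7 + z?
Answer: -1210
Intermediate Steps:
z = -4 (z = -5 + 1 = -4)
V = -11 (V = -7 - 4 = -11)
y = -3 (y = 1 - 4 = -3)
((7 - y)*11)*V = ((7 - 1*(-3))*11)*(-11) = ((7 + 3)*11)*(-11) = (10*11)*(-11) = 110*(-11) = -1210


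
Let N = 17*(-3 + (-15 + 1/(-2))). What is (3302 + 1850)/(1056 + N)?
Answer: 10304/1483 ≈ 6.9481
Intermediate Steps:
N = -629/2 (N = 17*(-3 + (-15 - ½)) = 17*(-3 - 31/2) = 17*(-37/2) = -629/2 ≈ -314.50)
(3302 + 1850)/(1056 + N) = (3302 + 1850)/(1056 - 629/2) = 5152/(1483/2) = 5152*(2/1483) = 10304/1483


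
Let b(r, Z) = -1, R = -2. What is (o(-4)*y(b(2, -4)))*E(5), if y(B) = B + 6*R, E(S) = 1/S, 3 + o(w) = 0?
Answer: 39/5 ≈ 7.8000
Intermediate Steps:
o(w) = -3 (o(w) = -3 + 0 = -3)
y(B) = -12 + B (y(B) = B + 6*(-2) = B - 12 = -12 + B)
(o(-4)*y(b(2, -4)))*E(5) = -3*(-12 - 1)/5 = -3*(-13)*(⅕) = 39*(⅕) = 39/5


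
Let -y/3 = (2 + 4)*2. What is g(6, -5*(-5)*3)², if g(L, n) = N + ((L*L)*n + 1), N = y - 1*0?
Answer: 7102225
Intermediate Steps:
y = -36 (y = -3*(2 + 4)*2 = -18*2 = -3*12 = -36)
N = -36 (N = -36 - 1*0 = -36 + 0 = -36)
g(L, n) = -35 + n*L² (g(L, n) = -36 + ((L*L)*n + 1) = -36 + (L²*n + 1) = -36 + (n*L² + 1) = -36 + (1 + n*L²) = -35 + n*L²)
g(6, -5*(-5)*3)² = (-35 + (-5*(-5)*3)*6²)² = (-35 + (25*3)*36)² = (-35 + 75*36)² = (-35 + 2700)² = 2665² = 7102225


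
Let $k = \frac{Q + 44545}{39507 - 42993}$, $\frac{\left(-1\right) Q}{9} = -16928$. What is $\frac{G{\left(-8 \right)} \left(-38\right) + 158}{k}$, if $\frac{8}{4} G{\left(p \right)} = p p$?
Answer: $\frac{3688188}{196897} \approx 18.732$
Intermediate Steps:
$Q = 152352$ ($Q = \left(-9\right) \left(-16928\right) = 152352$)
$G{\left(p \right)} = \frac{p^{2}}{2}$ ($G{\left(p \right)} = \frac{p p}{2} = \frac{p^{2}}{2}$)
$k = - \frac{196897}{3486}$ ($k = \frac{152352 + 44545}{39507 - 42993} = \frac{196897}{-3486} = 196897 \left(- \frac{1}{3486}\right) = - \frac{196897}{3486} \approx -56.482$)
$\frac{G{\left(-8 \right)} \left(-38\right) + 158}{k} = \frac{\frac{\left(-8\right)^{2}}{2} \left(-38\right) + 158}{- \frac{196897}{3486}} = \left(\frac{1}{2} \cdot 64 \left(-38\right) + 158\right) \left(- \frac{3486}{196897}\right) = \left(32 \left(-38\right) + 158\right) \left(- \frac{3486}{196897}\right) = \left(-1216 + 158\right) \left(- \frac{3486}{196897}\right) = \left(-1058\right) \left(- \frac{3486}{196897}\right) = \frac{3688188}{196897}$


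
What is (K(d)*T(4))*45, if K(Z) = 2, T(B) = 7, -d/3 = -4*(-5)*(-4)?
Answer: 630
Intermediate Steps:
d = 240 (d = -3*(-4*(-5))*(-4) = -60*(-4) = -3*(-80) = 240)
(K(d)*T(4))*45 = (2*7)*45 = 14*45 = 630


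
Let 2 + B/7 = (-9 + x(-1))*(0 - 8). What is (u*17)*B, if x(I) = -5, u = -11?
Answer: -143990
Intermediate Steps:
B = 770 (B = -14 + 7*((-9 - 5)*(0 - 8)) = -14 + 7*(-14*(-8)) = -14 + 7*112 = -14 + 784 = 770)
(u*17)*B = -11*17*770 = -187*770 = -143990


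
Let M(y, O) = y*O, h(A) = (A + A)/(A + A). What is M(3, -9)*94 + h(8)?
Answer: -2537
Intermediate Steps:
h(A) = 1 (h(A) = (2*A)/((2*A)) = (2*A)*(1/(2*A)) = 1)
M(y, O) = O*y
M(3, -9)*94 + h(8) = -9*3*94 + 1 = -27*94 + 1 = -2538 + 1 = -2537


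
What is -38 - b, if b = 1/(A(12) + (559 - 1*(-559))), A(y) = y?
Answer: -42941/1130 ≈ -38.001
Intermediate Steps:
b = 1/1130 (b = 1/(12 + (559 - 1*(-559))) = 1/(12 + (559 + 559)) = 1/(12 + 1118) = 1/1130 ≈ 0.00088496)
-38 - b = -38 - 1*1/1130 = -38 - 1/1130 = -42941/1130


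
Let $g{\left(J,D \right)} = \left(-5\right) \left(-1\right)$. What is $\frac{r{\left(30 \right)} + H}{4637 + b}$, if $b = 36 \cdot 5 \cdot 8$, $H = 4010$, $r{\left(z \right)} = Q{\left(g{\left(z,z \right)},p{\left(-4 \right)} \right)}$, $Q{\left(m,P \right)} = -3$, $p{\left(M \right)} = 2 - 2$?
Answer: $\frac{4007}{6077} \approx 0.65937$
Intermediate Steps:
$p{\left(M \right)} = 0$
$g{\left(J,D \right)} = 5$
$r{\left(z \right)} = -3$
$b = 1440$ ($b = 36 \cdot 40 = 1440$)
$\frac{r{\left(30 \right)} + H}{4637 + b} = \frac{-3 + 4010}{4637 + 1440} = \frac{4007}{6077}$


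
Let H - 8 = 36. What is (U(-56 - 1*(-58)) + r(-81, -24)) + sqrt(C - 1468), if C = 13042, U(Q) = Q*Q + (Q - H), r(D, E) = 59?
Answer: 21 + 3*sqrt(1286) ≈ 128.58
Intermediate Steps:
H = 44 (H = 8 + 36 = 44)
U(Q) = -44 + Q + Q**2 (U(Q) = Q*Q + (Q - 1*44) = Q**2 + (Q - 44) = Q**2 + (-44 + Q) = -44 + Q + Q**2)
(U(-56 - 1*(-58)) + r(-81, -24)) + sqrt(C - 1468) = ((-44 + (-56 - 1*(-58)) + (-56 - 1*(-58))**2) + 59) + sqrt(13042 - 1468) = ((-44 + (-56 + 58) + (-56 + 58)**2) + 59) + sqrt(11574) = ((-44 + 2 + 2**2) + 59) + 3*sqrt(1286) = ((-44 + 2 + 4) + 59) + 3*sqrt(1286) = (-38 + 59) + 3*sqrt(1286) = 21 + 3*sqrt(1286)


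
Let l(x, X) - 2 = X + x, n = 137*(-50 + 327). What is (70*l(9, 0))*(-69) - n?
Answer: -91079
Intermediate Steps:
n = 37949 (n = 137*277 = 37949)
l(x, X) = 2 + X + x (l(x, X) = 2 + (X + x) = 2 + X + x)
(70*l(9, 0))*(-69) - n = (70*(2 + 0 + 9))*(-69) - 1*37949 = (70*11)*(-69) - 37949 = 770*(-69) - 37949 = -53130 - 37949 = -91079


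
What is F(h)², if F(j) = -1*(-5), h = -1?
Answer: 25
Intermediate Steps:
F(j) = 5
F(h)² = 5² = 25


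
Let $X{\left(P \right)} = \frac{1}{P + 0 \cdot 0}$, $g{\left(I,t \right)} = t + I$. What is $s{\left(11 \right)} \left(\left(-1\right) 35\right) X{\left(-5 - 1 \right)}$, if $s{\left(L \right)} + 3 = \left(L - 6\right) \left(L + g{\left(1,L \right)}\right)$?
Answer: $\frac{1960}{3} \approx 653.33$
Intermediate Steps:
$g{\left(I,t \right)} = I + t$
$X{\left(P \right)} = \frac{1}{P}$ ($X{\left(P \right)} = \frac{1}{P + 0} = \frac{1}{P}$)
$s{\left(L \right)} = -3 + \left(1 + 2 L\right) \left(-6 + L\right)$ ($s{\left(L \right)} = -3 + \left(L - 6\right) \left(L + \left(1 + L\right)\right) = -3 + \left(-6 + L\right) \left(1 + 2 L\right) = -3 + \left(1 + 2 L\right) \left(-6 + L\right)$)
$s{\left(11 \right)} \left(\left(-1\right) 35\right) X{\left(-5 - 1 \right)} = \frac{\left(-9 - 121 + 2 \cdot 11^{2}\right) \left(\left(-1\right) 35\right)}{-5 - 1} = \frac{\left(-9 - 121 + 2 \cdot 121\right) \left(-35\right)}{-5 - 1} = \frac{\left(-9 - 121 + 242\right) \left(-35\right)}{-6} = 112 \left(-35\right) \left(- \frac{1}{6}\right) = \left(-3920\right) \left(- \frac{1}{6}\right) = \frac{1960}{3}$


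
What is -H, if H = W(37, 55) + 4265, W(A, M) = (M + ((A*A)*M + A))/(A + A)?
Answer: -390997/74 ≈ -5283.7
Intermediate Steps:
W(A, M) = (A + M + M*A**2)/(2*A) (W(A, M) = (M + (A**2*M + A))/((2*A)) = (M + (M*A**2 + A))*(1/(2*A)) = (M + (A + M*A**2))*(1/(2*A)) = (A + M + M*A**2)*(1/(2*A)) = (A + M + M*A**2)/(2*A))
H = 390997/74 (H = (1/2)*(55 + 37*(1 + 37*55))/37 + 4265 = (1/2)*(1/37)*(55 + 37*(1 + 2035)) + 4265 = (1/2)*(1/37)*(55 + 37*2036) + 4265 = (1/2)*(1/37)*(55 + 75332) + 4265 = (1/2)*(1/37)*75387 + 4265 = 75387/74 + 4265 = 390997/74 ≈ 5283.7)
-H = -1*390997/74 = -390997/74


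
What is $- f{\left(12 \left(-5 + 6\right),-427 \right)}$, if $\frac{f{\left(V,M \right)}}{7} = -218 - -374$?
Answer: $-1092$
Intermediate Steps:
$f{\left(V,M \right)} = 1092$ ($f{\left(V,M \right)} = 7 \left(-218 - -374\right) = 7 \left(-218 + 374\right) = 7 \cdot 156 = 1092$)
$- f{\left(12 \left(-5 + 6\right),-427 \right)} = \left(-1\right) 1092 = -1092$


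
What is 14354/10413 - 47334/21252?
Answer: -194449/229086 ≈ -0.84880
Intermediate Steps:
14354/10413 - 47334/21252 = 14354*(1/10413) - 47334*1/21252 = 14354/10413 - 49/22 = -194449/229086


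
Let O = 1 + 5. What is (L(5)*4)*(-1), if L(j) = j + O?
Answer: -44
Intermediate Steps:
O = 6
L(j) = 6 + j (L(j) = j + 6 = 6 + j)
(L(5)*4)*(-1) = ((6 + 5)*4)*(-1) = (11*4)*(-1) = 44*(-1) = -44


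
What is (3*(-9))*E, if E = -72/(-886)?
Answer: -972/443 ≈ -2.1941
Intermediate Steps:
E = 36/443 (E = -72*(-1/886) = 36/443 ≈ 0.081264)
(3*(-9))*E = (3*(-9))*(36/443) = -27*36/443 = -972/443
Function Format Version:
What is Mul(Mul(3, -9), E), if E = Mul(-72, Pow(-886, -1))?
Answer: Rational(-972, 443) ≈ -2.1941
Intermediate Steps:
E = Rational(36, 443) (E = Mul(-72, Rational(-1, 886)) = Rational(36, 443) ≈ 0.081264)
Mul(Mul(3, -9), E) = Mul(Mul(3, -9), Rational(36, 443)) = Mul(-27, Rational(36, 443)) = Rational(-972, 443)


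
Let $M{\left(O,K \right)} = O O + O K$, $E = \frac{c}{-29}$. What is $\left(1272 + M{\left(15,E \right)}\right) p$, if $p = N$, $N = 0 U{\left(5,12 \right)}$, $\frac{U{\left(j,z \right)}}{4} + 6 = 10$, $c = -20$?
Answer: $0$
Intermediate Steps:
$U{\left(j,z \right)} = 16$ ($U{\left(j,z \right)} = -24 + 4 \cdot 10 = -24 + 40 = 16$)
$N = 0$ ($N = 0 \cdot 16 = 0$)
$E = \frac{20}{29}$ ($E = - \frac{20}{-29} = \left(-20\right) \left(- \frac{1}{29}\right) = \frac{20}{29} \approx 0.68966$)
$M{\left(O,K \right)} = O^{2} + K O$
$p = 0$
$\left(1272 + M{\left(15,E \right)}\right) p = \left(1272 + 15 \left(\frac{20}{29} + 15\right)\right) 0 = \left(1272 + 15 \cdot \frac{455}{29}\right) 0 = \left(1272 + \frac{6825}{29}\right) 0 = \frac{43713}{29} \cdot 0 = 0$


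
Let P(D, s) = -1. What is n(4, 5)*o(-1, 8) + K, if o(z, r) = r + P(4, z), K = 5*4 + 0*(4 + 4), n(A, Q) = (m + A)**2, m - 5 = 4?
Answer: 1203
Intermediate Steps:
m = 9 (m = 5 + 4 = 9)
n(A, Q) = (9 + A)**2
K = 20 (K = 20 + 0*8 = 20 + 0 = 20)
o(z, r) = -1 + r (o(z, r) = r - 1 = -1 + r)
n(4, 5)*o(-1, 8) + K = (9 + 4)**2*(-1 + 8) + 20 = 13**2*7 + 20 = 169*7 + 20 = 1183 + 20 = 1203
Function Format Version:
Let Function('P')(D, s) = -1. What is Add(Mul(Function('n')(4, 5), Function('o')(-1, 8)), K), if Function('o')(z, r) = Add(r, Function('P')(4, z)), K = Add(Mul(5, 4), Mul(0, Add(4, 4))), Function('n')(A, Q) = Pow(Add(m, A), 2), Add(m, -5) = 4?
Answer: 1203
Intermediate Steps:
m = 9 (m = Add(5, 4) = 9)
Function('n')(A, Q) = Pow(Add(9, A), 2)
K = 20 (K = Add(20, Mul(0, 8)) = Add(20, 0) = 20)
Function('o')(z, r) = Add(-1, r) (Function('o')(z, r) = Add(r, -1) = Add(-1, r))
Add(Mul(Function('n')(4, 5), Function('o')(-1, 8)), K) = Add(Mul(Pow(Add(9, 4), 2), Add(-1, 8)), 20) = Add(Mul(Pow(13, 2), 7), 20) = Add(Mul(169, 7), 20) = Add(1183, 20) = 1203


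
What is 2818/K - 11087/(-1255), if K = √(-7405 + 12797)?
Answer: 11087/1255 + 1409*√337/674 ≈ 47.211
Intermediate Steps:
K = 4*√337 (K = √5392 = 4*√337 ≈ 73.430)
2818/K - 11087/(-1255) = 2818/((4*√337)) - 11087/(-1255) = 2818*(√337/1348) - 11087*(-1/1255) = 1409*√337/674 + 11087/1255 = 11087/1255 + 1409*√337/674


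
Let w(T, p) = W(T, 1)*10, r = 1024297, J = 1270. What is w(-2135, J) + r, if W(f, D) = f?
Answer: 1002947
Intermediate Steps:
w(T, p) = 10*T (w(T, p) = T*10 = 10*T)
w(-2135, J) + r = 10*(-2135) + 1024297 = -21350 + 1024297 = 1002947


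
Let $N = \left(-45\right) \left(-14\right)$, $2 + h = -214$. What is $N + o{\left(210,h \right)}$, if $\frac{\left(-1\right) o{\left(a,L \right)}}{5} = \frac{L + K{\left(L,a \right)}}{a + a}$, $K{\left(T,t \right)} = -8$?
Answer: $\frac{1898}{3} \approx 632.67$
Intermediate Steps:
$h = -216$ ($h = -2 - 214 = -216$)
$N = 630$
$o{\left(a,L \right)} = - \frac{5 \left(-8 + L\right)}{2 a}$ ($o{\left(a,L \right)} = - 5 \frac{L - 8}{a + a} = - 5 \frac{-8 + L}{2 a} = - \frac{5 \left(-8 + L\right)}{2 a}$)
$N + o{\left(210,h \right)} = 630 + \frac{5 \left(8 - -216\right)}{2 \cdot 210} = 630 + \frac{5}{2} \cdot \frac{1}{210} \left(8 + 216\right) = 630 + \frac{5}{2} \cdot \frac{1}{210} \cdot 224 = 630 + \frac{8}{3} = \frac{1898}{3}$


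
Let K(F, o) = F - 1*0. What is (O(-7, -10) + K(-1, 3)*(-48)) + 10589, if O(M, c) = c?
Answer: 10627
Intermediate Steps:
K(F, o) = F (K(F, o) = F + 0 = F)
(O(-7, -10) + K(-1, 3)*(-48)) + 10589 = (-10 - 1*(-48)) + 10589 = (-10 + 48) + 10589 = 38 + 10589 = 10627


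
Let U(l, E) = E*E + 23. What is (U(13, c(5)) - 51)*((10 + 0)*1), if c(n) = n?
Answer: -30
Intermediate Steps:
U(l, E) = 23 + E**2 (U(l, E) = E**2 + 23 = 23 + E**2)
(U(13, c(5)) - 51)*((10 + 0)*1) = ((23 + 5**2) - 51)*((10 + 0)*1) = ((23 + 25) - 51)*(10*1) = (48 - 51)*10 = -3*10 = -30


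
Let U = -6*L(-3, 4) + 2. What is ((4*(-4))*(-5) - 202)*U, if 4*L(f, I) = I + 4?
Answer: 1220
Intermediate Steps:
L(f, I) = 1 + I/4 (L(f, I) = (I + 4)/4 = (4 + I)/4 = 1 + I/4)
U = -10 (U = -6*(1 + (¼)*4) + 2 = -6*(1 + 1) + 2 = -6*2 + 2 = -12 + 2 = -10)
((4*(-4))*(-5) - 202)*U = ((4*(-4))*(-5) - 202)*(-10) = (-16*(-5) - 202)*(-10) = (80 - 202)*(-10) = -122*(-10) = 1220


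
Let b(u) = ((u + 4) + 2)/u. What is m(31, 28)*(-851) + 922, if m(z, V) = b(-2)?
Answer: 2624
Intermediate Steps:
b(u) = (6 + u)/u (b(u) = ((4 + u) + 2)/u = (6 + u)/u)
m(z, V) = -2 (m(z, V) = (6 - 2)/(-2) = -½*4 = -2)
m(31, 28)*(-851) + 922 = -2*(-851) + 922 = 1702 + 922 = 2624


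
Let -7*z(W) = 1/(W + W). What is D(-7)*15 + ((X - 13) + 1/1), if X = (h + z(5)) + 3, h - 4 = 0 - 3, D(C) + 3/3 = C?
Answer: -8961/70 ≈ -128.01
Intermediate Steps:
D(C) = -1 + C
h = 1 (h = 4 + (0 - 3) = 4 - 3 = 1)
z(W) = -1/(14*W) (z(W) = -1/(7*(W + W)) = -1/(2*W)/7 = -1/(14*W))
X = 279/70 (X = (1 - 1/14/5) + 3 = (1 - 1/14*⅕) + 3 = (1 - 1/70) + 3 = 69/70 + 3 = 279/70 ≈ 3.9857)
D(-7)*15 + ((X - 13) + 1/1) = (-1 - 7)*15 + ((279/70 - 13) + 1/1) = -8*15 + (-631/70 + 1) = -120 - 561/70 = -8961/70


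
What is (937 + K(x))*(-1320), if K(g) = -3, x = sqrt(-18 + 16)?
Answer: -1232880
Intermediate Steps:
x = I*sqrt(2) (x = sqrt(-2) = I*sqrt(2) ≈ 1.4142*I)
(937 + K(x))*(-1320) = (937 - 3)*(-1320) = 934*(-1320) = -1232880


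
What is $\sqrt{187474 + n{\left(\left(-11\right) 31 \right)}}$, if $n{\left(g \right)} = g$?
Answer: $\sqrt{187133} \approx 432.59$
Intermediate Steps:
$\sqrt{187474 + n{\left(\left(-11\right) 31 \right)}} = \sqrt{187474 - 341} = \sqrt{187133}$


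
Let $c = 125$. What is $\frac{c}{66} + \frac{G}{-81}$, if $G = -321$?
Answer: $\frac{3479}{594} \approx 5.8569$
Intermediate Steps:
$\frac{c}{66} + \frac{G}{-81} = \frac{125}{66} - \frac{321}{-81} = 125 \cdot \frac{1}{66} - - \frac{107}{27} = \frac{125}{66} + \frac{107}{27} = \frac{3479}{594}$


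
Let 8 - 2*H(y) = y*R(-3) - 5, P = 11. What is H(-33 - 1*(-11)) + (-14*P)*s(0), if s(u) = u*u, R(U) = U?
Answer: -53/2 ≈ -26.500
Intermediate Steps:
s(u) = u²
H(y) = 13/2 + 3*y/2 (H(y) = 4 - (y*(-3) - 5)/2 = 4 - (-3*y - 5)/2 = 4 - (-5 - 3*y)/2 = 4 + (5/2 + 3*y/2) = 13/2 + 3*y/2)
H(-33 - 1*(-11)) + (-14*P)*s(0) = (13/2 + 3*(-33 - 1*(-11))/2) - 14*11*0² = (13/2 + 3*(-33 + 11)/2) - 154*0 = (13/2 + (3/2)*(-22)) + 0 = (13/2 - 33) + 0 = -53/2 + 0 = -53/2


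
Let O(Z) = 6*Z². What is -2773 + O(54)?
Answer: 14723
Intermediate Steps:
-2773 + O(54) = -2773 + 6*54² = -2773 + 6*2916 = -2773 + 17496 = 14723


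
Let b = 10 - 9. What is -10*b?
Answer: -10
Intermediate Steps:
b = 1
-10*b = -10*1 = -10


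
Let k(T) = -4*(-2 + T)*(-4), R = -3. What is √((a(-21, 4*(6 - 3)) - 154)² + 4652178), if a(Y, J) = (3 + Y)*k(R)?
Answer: √6305974 ≈ 2511.2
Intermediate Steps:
k(T) = -32 + 16*T (k(T) = (8 - 4*T)*(-4) = -32 + 16*T)
a(Y, J) = -240 - 80*Y (a(Y, J) = (3 + Y)*(-32 + 16*(-3)) = (3 + Y)*(-32 - 48) = (3 + Y)*(-80) = -240 - 80*Y)
√((a(-21, 4*(6 - 3)) - 154)² + 4652178) = √(((-240 - 80*(-21)) - 154)² + 4652178) = √(((-240 + 1680) - 154)² + 4652178) = √((1440 - 154)² + 4652178) = √(1286² + 4652178) = √(1653796 + 4652178) = √6305974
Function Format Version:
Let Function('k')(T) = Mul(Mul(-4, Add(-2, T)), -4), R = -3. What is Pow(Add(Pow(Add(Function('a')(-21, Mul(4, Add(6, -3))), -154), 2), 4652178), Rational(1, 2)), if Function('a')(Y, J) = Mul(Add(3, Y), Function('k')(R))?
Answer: Pow(6305974, Rational(1, 2)) ≈ 2511.2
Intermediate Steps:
Function('k')(T) = Add(-32, Mul(16, T)) (Function('k')(T) = Mul(Add(8, Mul(-4, T)), -4) = Add(-32, Mul(16, T)))
Function('a')(Y, J) = Add(-240, Mul(-80, Y)) (Function('a')(Y, J) = Mul(Add(3, Y), Add(-32, Mul(16, -3))) = Mul(Add(3, Y), Add(-32, -48)) = Mul(Add(3, Y), -80) = Add(-240, Mul(-80, Y)))
Pow(Add(Pow(Add(Function('a')(-21, Mul(4, Add(6, -3))), -154), 2), 4652178), Rational(1, 2)) = Pow(Add(Pow(Add(Add(-240, Mul(-80, -21)), -154), 2), 4652178), Rational(1, 2)) = Pow(Add(Pow(Add(Add(-240, 1680), -154), 2), 4652178), Rational(1, 2)) = Pow(Add(Pow(Add(1440, -154), 2), 4652178), Rational(1, 2)) = Pow(Add(Pow(1286, 2), 4652178), Rational(1, 2)) = Pow(Add(1653796, 4652178), Rational(1, 2)) = Pow(6305974, Rational(1, 2))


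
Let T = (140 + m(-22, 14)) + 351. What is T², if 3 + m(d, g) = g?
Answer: 252004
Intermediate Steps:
m(d, g) = -3 + g
T = 502 (T = (140 + (-3 + 14)) + 351 = (140 + 11) + 351 = 151 + 351 = 502)
T² = 502² = 252004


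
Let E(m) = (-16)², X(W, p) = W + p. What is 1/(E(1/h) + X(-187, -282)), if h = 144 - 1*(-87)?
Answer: -1/213 ≈ -0.0046948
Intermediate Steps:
h = 231 (h = 144 + 87 = 231)
E(m) = 256
1/(E(1/h) + X(-187, -282)) = 1/(256 + (-187 - 282)) = 1/(256 - 469) = 1/(-213) = -1/213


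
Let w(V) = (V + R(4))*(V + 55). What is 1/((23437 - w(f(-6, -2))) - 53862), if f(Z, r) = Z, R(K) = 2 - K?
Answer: -1/30033 ≈ -3.3297e-5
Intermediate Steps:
w(V) = (-2 + V)*(55 + V) (w(V) = (V + (2 - 1*4))*(V + 55) = (V + (2 - 4))*(55 + V) = (V - 2)*(55 + V) = (-2 + V)*(55 + V))
1/((23437 - w(f(-6, -2))) - 53862) = 1/((23437 - (-110 + (-6)² + 53*(-6))) - 53862) = 1/((23437 - (-110 + 36 - 318)) - 53862) = 1/((23437 - 1*(-392)) - 53862) = 1/((23437 + 392) - 53862) = 1/(23829 - 53862) = 1/(-30033) = -1/30033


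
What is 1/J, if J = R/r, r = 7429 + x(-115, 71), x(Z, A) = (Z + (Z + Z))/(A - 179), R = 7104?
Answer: 267559/255744 ≈ 1.0462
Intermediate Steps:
x(Z, A) = 3*Z/(-179 + A) (x(Z, A) = (Z + 2*Z)/(-179 + A) = (3*Z)/(-179 + A) = 3*Z/(-179 + A))
r = 267559/36 (r = 7429 + 3*(-115)/(-179 + 71) = 7429 + 3*(-115)/(-108) = 7429 + 3*(-115)*(-1/108) = 7429 + 115/36 = 267559/36 ≈ 7432.2)
J = 255744/267559 (J = 7104/(267559/36) = 7104*(36/267559) = 255744/267559 ≈ 0.95584)
1/J = 1/(255744/267559) = 267559/255744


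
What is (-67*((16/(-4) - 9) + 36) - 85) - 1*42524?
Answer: -44150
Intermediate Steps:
(-67*((16/(-4) - 9) + 36) - 85) - 1*42524 = (-67*((16*(-¼) - 9) + 36) - 85) - 42524 = (-67*((-4 - 9) + 36) - 85) - 42524 = (-67*(-13 + 36) - 85) - 42524 = (-67*23 - 85) - 42524 = (-1541 - 85) - 42524 = -1626 - 42524 = -44150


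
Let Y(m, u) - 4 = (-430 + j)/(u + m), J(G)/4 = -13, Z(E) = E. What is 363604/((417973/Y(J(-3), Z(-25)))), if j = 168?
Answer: 207254280/32183921 ≈ 6.4397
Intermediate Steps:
J(G) = -52 (J(G) = 4*(-13) = -52)
Y(m, u) = 4 - 262/(m + u) (Y(m, u) = 4 + (-430 + 168)/(u + m) = 4 - 262/(m + u))
363604/((417973/Y(J(-3), Z(-25)))) = 363604/((417973/((2*(-131 + 2*(-52) + 2*(-25))/(-52 - 25))))) = 363604/((417973/((2*(-131 - 104 - 50)/(-77))))) = 363604/((417973/((2*(-1/77)*(-285))))) = 363604/((417973/(570/77))) = 363604/((417973*(77/570))) = 363604/(32183921/570) = 363604*(570/32183921) = 207254280/32183921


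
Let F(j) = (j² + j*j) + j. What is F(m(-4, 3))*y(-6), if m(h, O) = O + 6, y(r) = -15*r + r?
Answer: 14364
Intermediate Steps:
y(r) = -14*r
m(h, O) = 6 + O
F(j) = j + 2*j² (F(j) = (j² + j²) + j = 2*j² + j = j + 2*j²)
F(m(-4, 3))*y(-6) = ((6 + 3)*(1 + 2*(6 + 3)))*(-14*(-6)) = (9*(1 + 2*9))*84 = (9*(1 + 18))*84 = (9*19)*84 = 171*84 = 14364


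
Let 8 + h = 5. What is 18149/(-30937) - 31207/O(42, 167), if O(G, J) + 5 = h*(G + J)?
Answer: 953980791/19552184 ≈ 48.792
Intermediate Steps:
h = -3 (h = -8 + 5 = -3)
O(G, J) = -5 - 3*G - 3*J (O(G, J) = -5 - 3*(G + J) = -5 + (-3*G - 3*J) = -5 - 3*G - 3*J)
18149/(-30937) - 31207/O(42, 167) = 18149/(-30937) - 31207/(-5 - 3*42 - 3*167) = 18149*(-1/30937) - 31207/(-5 - 126 - 501) = -18149/30937 - 31207/(-632) = -18149/30937 - 31207*(-1/632) = -18149/30937 + 31207/632 = 953980791/19552184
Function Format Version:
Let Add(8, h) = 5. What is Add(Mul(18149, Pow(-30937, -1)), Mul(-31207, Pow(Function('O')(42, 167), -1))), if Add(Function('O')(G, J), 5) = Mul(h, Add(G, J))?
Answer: Rational(953980791, 19552184) ≈ 48.792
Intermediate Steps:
h = -3 (h = Add(-8, 5) = -3)
Function('O')(G, J) = Add(-5, Mul(-3, G), Mul(-3, J)) (Function('O')(G, J) = Add(-5, Mul(-3, Add(G, J))) = Add(-5, Add(Mul(-3, G), Mul(-3, J))) = Add(-5, Mul(-3, G), Mul(-3, J)))
Add(Mul(18149, Pow(-30937, -1)), Mul(-31207, Pow(Function('O')(42, 167), -1))) = Add(Mul(18149, Pow(-30937, -1)), Mul(-31207, Pow(Add(-5, Mul(-3, 42), Mul(-3, 167)), -1))) = Add(Mul(18149, Rational(-1, 30937)), Mul(-31207, Pow(Add(-5, -126, -501), -1))) = Add(Rational(-18149, 30937), Mul(-31207, Pow(-632, -1))) = Add(Rational(-18149, 30937), Mul(-31207, Rational(-1, 632))) = Add(Rational(-18149, 30937), Rational(31207, 632)) = Rational(953980791, 19552184)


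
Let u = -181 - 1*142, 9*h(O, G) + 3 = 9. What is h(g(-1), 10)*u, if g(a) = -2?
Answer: -646/3 ≈ -215.33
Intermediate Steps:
h(O, G) = ⅔ (h(O, G) = -⅓ + (⅑)*9 = -⅓ + 1 = ⅔)
u = -323 (u = -181 - 142 = -323)
h(g(-1), 10)*u = (⅔)*(-323) = -646/3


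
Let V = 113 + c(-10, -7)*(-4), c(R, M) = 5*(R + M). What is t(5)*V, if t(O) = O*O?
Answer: 11325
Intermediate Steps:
c(R, M) = 5*M + 5*R (c(R, M) = 5*(M + R) = 5*M + 5*R)
V = 453 (V = 113 + (5*(-7) + 5*(-10))*(-4) = 113 + (-35 - 50)*(-4) = 113 - 85*(-4) = 113 + 340 = 453)
t(O) = O²
t(5)*V = 5²*453 = 25*453 = 11325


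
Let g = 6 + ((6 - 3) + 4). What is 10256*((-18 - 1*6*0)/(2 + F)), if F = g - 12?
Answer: -61536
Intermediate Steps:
g = 13 (g = 6 + (3 + 4) = 6 + 7 = 13)
F = 1 (F = 13 - 12 = 1)
10256*((-18 - 1*6*0)/(2 + F)) = 10256*((-18 - 1*6*0)/(2 + 1)) = 10256*((-18 - 6*0)/3) = 10256*((-18 + 0)*(⅓)) = 10256*(-18*⅓) = 10256*(-6) = -61536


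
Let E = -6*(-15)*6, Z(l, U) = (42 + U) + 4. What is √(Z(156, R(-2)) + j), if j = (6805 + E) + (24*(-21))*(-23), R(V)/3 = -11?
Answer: 5*√758 ≈ 137.66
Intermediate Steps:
R(V) = -33 (R(V) = 3*(-11) = -33)
Z(l, U) = 46 + U
E = 540 (E = 90*6 = 540)
j = 18937 (j = (6805 + 540) + (24*(-21))*(-23) = 7345 - 504*(-23) = 7345 + 11592 = 18937)
√(Z(156, R(-2)) + j) = √((46 - 33) + 18937) = √(13 + 18937) = √18950 = 5*√758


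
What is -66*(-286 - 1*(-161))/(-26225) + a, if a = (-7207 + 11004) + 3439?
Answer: 7590234/1049 ≈ 7235.7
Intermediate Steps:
a = 7236 (a = 3797 + 3439 = 7236)
-66*(-286 - 1*(-161))/(-26225) + a = -66*(-286 - 1*(-161))/(-26225) + 7236 = -66*(-286 + 161)*(-1/26225) + 7236 = -66*(-125)*(-1/26225) + 7236 = 8250*(-1/26225) + 7236 = -330/1049 + 7236 = 7590234/1049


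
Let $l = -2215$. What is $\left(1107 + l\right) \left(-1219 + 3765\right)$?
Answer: $-2820968$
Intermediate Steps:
$\left(1107 + l\right) \left(-1219 + 3765\right) = \left(1107 - 2215\right) \left(-1219 + 3765\right) = \left(-1108\right) 2546 = -2820968$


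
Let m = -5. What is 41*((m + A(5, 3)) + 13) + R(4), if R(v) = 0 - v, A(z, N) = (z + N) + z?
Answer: 857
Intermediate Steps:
A(z, N) = N + 2*z (A(z, N) = (N + z) + z = N + 2*z)
R(v) = -v
41*((m + A(5, 3)) + 13) + R(4) = 41*((-5 + (3 + 2*5)) + 13) - 1*4 = 41*((-5 + (3 + 10)) + 13) - 4 = 41*((-5 + 13) + 13) - 4 = 41*(8 + 13) - 4 = 41*21 - 4 = 861 - 4 = 857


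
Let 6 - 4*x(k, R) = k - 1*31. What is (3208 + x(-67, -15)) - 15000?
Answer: -11766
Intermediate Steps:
x(k, R) = 37/4 - k/4 (x(k, R) = 3/2 - (k - 1*31)/4 = 3/2 - (k - 31)/4 = 3/2 - (-31 + k)/4 = 3/2 + (31/4 - k/4) = 37/4 - k/4)
(3208 + x(-67, -15)) - 15000 = (3208 + (37/4 - ¼*(-67))) - 15000 = (3208 + (37/4 + 67/4)) - 15000 = (3208 + 26) - 15000 = 3234 - 15000 = -11766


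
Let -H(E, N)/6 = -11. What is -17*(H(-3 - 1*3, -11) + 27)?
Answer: -1581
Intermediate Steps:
H(E, N) = 66 (H(E, N) = -6*(-11) = 66)
-17*(H(-3 - 1*3, -11) + 27) = -17*(66 + 27) = -17*93 = -1581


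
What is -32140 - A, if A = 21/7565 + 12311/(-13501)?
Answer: -3282528139906/102135065 ≈ -32139.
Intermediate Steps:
A = -92849194/102135065 (A = 21*(1/7565) + 12311*(-1/13501) = 21/7565 - 12311/13501 = -92849194/102135065 ≈ -0.90908)
-32140 - A = -32140 - 1*(-92849194/102135065) = -32140 + 92849194/102135065 = -3282528139906/102135065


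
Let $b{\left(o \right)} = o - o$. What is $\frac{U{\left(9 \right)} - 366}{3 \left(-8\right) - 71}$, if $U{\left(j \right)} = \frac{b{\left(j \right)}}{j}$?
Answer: $\frac{366}{95} \approx 3.8526$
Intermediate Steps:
$b{\left(o \right)} = 0$
$U{\left(j \right)} = 0$ ($U{\left(j \right)} = \frac{0}{j} = 0$)
$\frac{U{\left(9 \right)} - 366}{3 \left(-8\right) - 71} = \frac{0 - 366}{3 \left(-8\right) - 71} = - \frac{366}{-24 - 71} = - \frac{366}{-95} = \left(-366\right) \left(- \frac{1}{95}\right) = \frac{366}{95}$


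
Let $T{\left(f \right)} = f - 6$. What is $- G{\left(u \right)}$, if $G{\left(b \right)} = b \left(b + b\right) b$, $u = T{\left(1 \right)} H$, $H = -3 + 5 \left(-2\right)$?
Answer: $-549250$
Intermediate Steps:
$T{\left(f \right)} = -6 + f$ ($T{\left(f \right)} = f - 6 = -6 + f$)
$H = -13$ ($H = -3 - 10 = -13$)
$u = 65$ ($u = \left(-6 + 1\right) \left(-13\right) = \left(-5\right) \left(-13\right) = 65$)
$G{\left(b \right)} = 2 b^{3}$ ($G{\left(b \right)} = b 2 b b = 2 b^{2} b = 2 b^{3}$)
$- G{\left(u \right)} = - 2 \cdot 65^{3} = - 2 \cdot 274625 = \left(-1\right) 549250 = -549250$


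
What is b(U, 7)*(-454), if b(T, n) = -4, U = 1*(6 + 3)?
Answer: 1816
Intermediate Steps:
U = 9 (U = 1*9 = 9)
b(U, 7)*(-454) = -4*(-454) = 1816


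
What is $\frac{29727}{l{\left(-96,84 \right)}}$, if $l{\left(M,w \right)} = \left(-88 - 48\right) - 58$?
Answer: $- \frac{29727}{194} \approx -153.23$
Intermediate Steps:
$l{\left(M,w \right)} = -194$ ($l{\left(M,w \right)} = -136 - 58 = -194$)
$\frac{29727}{l{\left(-96,84 \right)}} = \frac{29727}{-194} = 29727 \left(- \frac{1}{194}\right) = - \frac{29727}{194}$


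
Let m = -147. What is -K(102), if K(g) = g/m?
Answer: 34/49 ≈ 0.69388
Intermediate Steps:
K(g) = -g/147 (K(g) = g/(-147) = g*(-1/147) = -g/147)
-K(102) = -(-1)*102/147 = -1*(-34/49) = 34/49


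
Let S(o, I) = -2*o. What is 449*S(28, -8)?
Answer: -25144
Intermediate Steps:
449*S(28, -8) = 449*(-2*28) = 449*(-56) = -25144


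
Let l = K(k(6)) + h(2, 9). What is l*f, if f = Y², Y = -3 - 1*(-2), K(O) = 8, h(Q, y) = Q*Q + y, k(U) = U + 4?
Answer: 21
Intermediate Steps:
k(U) = 4 + U
h(Q, y) = y + Q² (h(Q, y) = Q² + y = y + Q²)
Y = -1 (Y = -3 + 2 = -1)
f = 1 (f = (-1)² = 1)
l = 21 (l = 8 + (9 + 2²) = 8 + (9 + 4) = 8 + 13 = 21)
l*f = 21*1 = 21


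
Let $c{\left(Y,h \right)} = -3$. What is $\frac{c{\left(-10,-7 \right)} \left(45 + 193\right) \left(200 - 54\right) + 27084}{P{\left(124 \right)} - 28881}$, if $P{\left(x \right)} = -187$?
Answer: $\frac{19290}{7267} \approx 2.6545$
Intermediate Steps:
$\frac{c{\left(-10,-7 \right)} \left(45 + 193\right) \left(200 - 54\right) + 27084}{P{\left(124 \right)} - 28881} = \frac{- 3 \left(45 + 193\right) \left(200 - 54\right) + 27084}{-187 - 28881} = \frac{- 3 \cdot 238 \cdot 146 + 27084}{-29068} = \left(\left(-3\right) 34748 + 27084\right) \left(- \frac{1}{29068}\right) = \left(-104244 + 27084\right) \left(- \frac{1}{29068}\right) = \left(-77160\right) \left(- \frac{1}{29068}\right) = \frac{19290}{7267}$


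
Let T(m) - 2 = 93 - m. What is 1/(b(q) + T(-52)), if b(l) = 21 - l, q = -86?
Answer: 1/254 ≈ 0.0039370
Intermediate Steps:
T(m) = 95 - m (T(m) = 2 + (93 - m) = 95 - m)
1/(b(q) + T(-52)) = 1/((21 - 1*(-86)) + (95 - 1*(-52))) = 1/((21 + 86) + (95 + 52)) = 1/(107 + 147) = 1/254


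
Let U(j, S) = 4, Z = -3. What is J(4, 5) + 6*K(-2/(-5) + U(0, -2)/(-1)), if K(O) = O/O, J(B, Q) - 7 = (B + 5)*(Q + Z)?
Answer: 31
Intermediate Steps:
J(B, Q) = 7 + (-3 + Q)*(5 + B) (J(B, Q) = 7 + (B + 5)*(Q - 3) = 7 + (5 + B)*(-3 + Q) = 7 + (-3 + Q)*(5 + B))
K(O) = 1
J(4, 5) + 6*K(-2/(-5) + U(0, -2)/(-1)) = (-8 - 3*4 + 5*5 + 4*5) + 6*1 = (-8 - 12 + 25 + 20) + 6 = 25 + 6 = 31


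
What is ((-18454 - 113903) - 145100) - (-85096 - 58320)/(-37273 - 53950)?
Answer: -25310603327/91223 ≈ -2.7746e+5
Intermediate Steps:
((-18454 - 113903) - 145100) - (-85096 - 58320)/(-37273 - 53950) = (-132357 - 145100) - (-143416)/(-91223) = -277457 - (-143416)*(-1)/91223 = -277457 - 1*143416/91223 = -277457 - 143416/91223 = -25310603327/91223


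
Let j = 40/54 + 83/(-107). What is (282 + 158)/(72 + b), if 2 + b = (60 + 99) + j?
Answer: 31779/16537 ≈ 1.9217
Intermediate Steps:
j = -101/2889 (j = 40*(1/54) + 83*(-1/107) = 20/27 - 83/107 = -101/2889 ≈ -0.034960)
b = 453472/2889 (b = -2 + ((60 + 99) - 101/2889) = -2 + (159 - 101/2889) = -2 + 459250/2889 = 453472/2889 ≈ 156.97)
(282 + 158)/(72 + b) = (282 + 158)/(72 + 453472/2889) = 440/(661480/2889) = 440*(2889/661480) = 31779/16537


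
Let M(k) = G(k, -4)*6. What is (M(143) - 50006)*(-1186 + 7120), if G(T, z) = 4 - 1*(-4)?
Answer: -296450772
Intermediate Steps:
G(T, z) = 8 (G(T, z) = 4 + 4 = 8)
M(k) = 48 (M(k) = 8*6 = 48)
(M(143) - 50006)*(-1186 + 7120) = (48 - 50006)*(-1186 + 7120) = -49958*5934 = -296450772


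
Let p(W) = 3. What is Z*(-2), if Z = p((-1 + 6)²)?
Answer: -6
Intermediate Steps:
Z = 3
Z*(-2) = 3*(-2) = -6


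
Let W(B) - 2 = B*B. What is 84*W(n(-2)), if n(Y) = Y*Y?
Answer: 1512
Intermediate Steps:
n(Y) = Y²
W(B) = 2 + B² (W(B) = 2 + B*B = 2 + B²)
84*W(n(-2)) = 84*(2 + ((-2)²)²) = 84*(2 + 4²) = 84*(2 + 16) = 84*18 = 1512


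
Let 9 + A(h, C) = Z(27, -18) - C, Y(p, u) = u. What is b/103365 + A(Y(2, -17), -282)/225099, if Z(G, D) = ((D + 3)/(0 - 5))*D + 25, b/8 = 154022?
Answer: 30820756276/2585262015 ≈ 11.922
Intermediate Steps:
b = 1232176 (b = 8*154022 = 1232176)
Z(G, D) = 25 + D*(-3/5 - D/5) (Z(G, D) = ((3 + D)/(-5))*D + 25 = ((3 + D)*(-1/5))*D + 25 = (-3/5 - D/5)*D + 25 = D*(-3/5 - D/5) + 25 = 25 + D*(-3/5 - D/5))
A(h, C) = -38 - C (A(h, C) = -9 + ((25 - 3/5*(-18) - 1/5*(-18)**2) - C) = -9 + ((25 + 54/5 - 1/5*324) - C) = -9 + ((25 + 54/5 - 324/5) - C) = -9 + (-29 - C) = -38 - C)
b/103365 + A(Y(2, -17), -282)/225099 = 1232176/103365 + (-38 - 1*(-282))/225099 = 1232176*(1/103365) + (-38 + 282)*(1/225099) = 1232176/103365 + 244*(1/225099) = 1232176/103365 + 244/225099 = 30820756276/2585262015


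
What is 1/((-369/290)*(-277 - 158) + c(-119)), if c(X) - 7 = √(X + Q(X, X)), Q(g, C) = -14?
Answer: 118/66167 - 4*I*√133/1257173 ≈ 0.0017834 - 3.6694e-5*I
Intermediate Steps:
c(X) = 7 + √(-14 + X) (c(X) = 7 + √(X - 14) = 7 + √(-14 + X))
1/((-369/290)*(-277 - 158) + c(-119)) = 1/((-369/290)*(-277 - 158) + (7 + √(-14 - 119))) = 1/(-369*1/290*(-435) + (7 + √(-133))) = 1/(-369/290*(-435) + (7 + I*√133)) = 1/(1107/2 + (7 + I*√133)) = 1/(1121/2 + I*√133)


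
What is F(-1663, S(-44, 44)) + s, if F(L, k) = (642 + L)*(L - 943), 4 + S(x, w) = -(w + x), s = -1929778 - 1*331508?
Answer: 399440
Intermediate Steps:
s = -2261286 (s = -1929778 - 331508 = -2261286)
S(x, w) = -4 - w - x (S(x, w) = -4 - (w + x) = -4 + (-w - x) = -4 - w - x)
F(L, k) = (-943 + L)*(642 + L) (F(L, k) = (642 + L)*(-943 + L) = (-943 + L)*(642 + L))
F(-1663, S(-44, 44)) + s = (-605406 + (-1663)**2 - 301*(-1663)) - 2261286 = (-605406 + 2765569 + 500563) - 2261286 = 2660726 - 2261286 = 399440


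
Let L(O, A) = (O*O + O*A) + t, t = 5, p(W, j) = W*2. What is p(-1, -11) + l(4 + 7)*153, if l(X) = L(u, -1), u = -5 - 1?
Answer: 7189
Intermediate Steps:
p(W, j) = 2*W
u = -6
L(O, A) = 5 + O**2 + A*O (L(O, A) = (O*O + O*A) + 5 = (O**2 + A*O) + 5 = 5 + O**2 + A*O)
l(X) = 47 (l(X) = 5 + (-6)**2 - 1*(-6) = 5 + 36 + 6 = 47)
p(-1, -11) + l(4 + 7)*153 = 2*(-1) + 47*153 = -2 + 7191 = 7189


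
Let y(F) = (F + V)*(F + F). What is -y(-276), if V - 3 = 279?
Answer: 3312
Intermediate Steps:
V = 282 (V = 3 + 279 = 282)
y(F) = 2*F*(282 + F) (y(F) = (F + 282)*(F + F) = (282 + F)*(2*F) = 2*F*(282 + F))
-y(-276) = -2*(-276)*(282 - 276) = -2*(-276)*6 = -1*(-3312) = 3312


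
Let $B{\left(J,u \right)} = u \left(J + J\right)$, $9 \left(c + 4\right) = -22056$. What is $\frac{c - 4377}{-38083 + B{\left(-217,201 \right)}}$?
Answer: $\frac{20495}{375951} \approx 0.054515$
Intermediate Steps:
$c = - \frac{7364}{3}$ ($c = -4 + \frac{1}{9} \left(-22056\right) = -4 - \frac{7352}{3} = - \frac{7364}{3} \approx -2454.7$)
$B{\left(J,u \right)} = 2 J u$ ($B{\left(J,u \right)} = u 2 J = 2 J u$)
$\frac{c - 4377}{-38083 + B{\left(-217,201 \right)}} = \frac{- \frac{7364}{3} - 4377}{-38083 + 2 \left(-217\right) 201} = - \frac{20495}{3 \left(-38083 - 87234\right)} = - \frac{20495}{3 \left(-125317\right)} = \left(- \frac{20495}{3}\right) \left(- \frac{1}{125317}\right) = \frac{20495}{375951}$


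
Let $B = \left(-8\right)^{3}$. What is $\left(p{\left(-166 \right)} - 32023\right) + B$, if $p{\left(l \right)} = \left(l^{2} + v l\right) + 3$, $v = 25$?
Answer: $-9126$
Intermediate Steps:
$p{\left(l \right)} = 3 + l^{2} + 25 l$ ($p{\left(l \right)} = \left(l^{2} + 25 l\right) + 3 = 3 + l^{2} + 25 l$)
$B = -512$
$\left(p{\left(-166 \right)} - 32023\right) + B = \left(\left(3 + \left(-166\right)^{2} + 25 \left(-166\right)\right) - 32023\right) - 512 = \left(\left(3 + 27556 - 4150\right) - 32023\right) - 512 = \left(23409 - 32023\right) - 512 = -8614 - 512 = -9126$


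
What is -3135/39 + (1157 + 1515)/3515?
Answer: -3638439/45695 ≈ -79.624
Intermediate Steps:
-3135/39 + (1157 + 1515)/3515 = -3135*1/39 + 2672*(1/3515) = -1045/13 + 2672/3515 = -3638439/45695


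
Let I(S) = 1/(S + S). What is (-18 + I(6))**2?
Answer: 46225/144 ≈ 321.01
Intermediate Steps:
I(S) = 1/(2*S)
(-18 + I(6))**2 = (-18 + (1/2)/6)**2 = (-18 + (1/2)*(1/6))**2 = (-18 + 1/12)**2 = (-215/12)**2 = 46225/144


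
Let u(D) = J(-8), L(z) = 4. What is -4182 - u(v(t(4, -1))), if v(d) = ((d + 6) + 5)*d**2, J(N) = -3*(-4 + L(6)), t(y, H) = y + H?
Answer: -4182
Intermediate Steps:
t(y, H) = H + y
J(N) = 0 (J(N) = -3*(-4 + 4) = -3*0 = 0)
v(d) = d**2*(11 + d) (v(d) = ((6 + d) + 5)*d**2 = (11 + d)*d**2 = d**2*(11 + d))
u(D) = 0
-4182 - u(v(t(4, -1))) = -4182 - 1*0 = -4182 + 0 = -4182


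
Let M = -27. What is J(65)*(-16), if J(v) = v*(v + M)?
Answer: -39520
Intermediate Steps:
J(v) = v*(-27 + v) (J(v) = v*(v - 27) = v*(-27 + v))
J(65)*(-16) = (65*(-27 + 65))*(-16) = (65*38)*(-16) = 2470*(-16) = -39520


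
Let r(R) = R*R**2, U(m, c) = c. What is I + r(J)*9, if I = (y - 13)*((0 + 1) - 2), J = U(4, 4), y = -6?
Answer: 595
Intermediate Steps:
J = 4
r(R) = R**3
I = 19 (I = (-6 - 13)*((0 + 1) - 2) = -19*(1 - 2) = -19*(-1) = 19)
I + r(J)*9 = 19 + 4**3*9 = 19 + 64*9 = 19 + 576 = 595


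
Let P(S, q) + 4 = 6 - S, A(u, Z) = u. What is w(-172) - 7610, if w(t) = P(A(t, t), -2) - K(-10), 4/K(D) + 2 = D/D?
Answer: -7432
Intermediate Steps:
P(S, q) = 2 - S (P(S, q) = -4 + (6 - S) = 2 - S)
K(D) = -4 (K(D) = 4/(-2 + D/D) = 4/(-2 + 1) = 4/(-1) = 4*(-1) = -4)
w(t) = 6 - t (w(t) = (2 - t) - 1*(-4) = (2 - t) + 4 = 6 - t)
w(-172) - 7610 = (6 - 1*(-172)) - 7610 = (6 + 172) - 7610 = 178 - 7610 = -7432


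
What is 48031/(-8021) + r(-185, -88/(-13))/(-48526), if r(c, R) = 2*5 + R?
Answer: -1165443406/194613523 ≈ -5.9885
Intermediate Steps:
r(c, R) = 10 + R
48031/(-8021) + r(-185, -88/(-13))/(-48526) = 48031/(-8021) + (10 - 88/(-13))/(-48526) = 48031*(-1/8021) + (10 - 88*(-1/13))*(-1/48526) = -48031/8021 + (10 + 88/13)*(-1/48526) = -48031/8021 + (218/13)*(-1/48526) = -48031/8021 - 109/315419 = -1165443406/194613523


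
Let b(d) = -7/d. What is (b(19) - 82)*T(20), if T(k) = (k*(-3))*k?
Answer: 1878000/19 ≈ 98842.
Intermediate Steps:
T(k) = -3*k² (T(k) = (-3*k)*k = -3*k²)
(b(19) - 82)*T(20) = (-7/19 - 82)*(-3*20²) = (-7*1/19 - 82)*(-3*400) = (-7/19 - 82)*(-1200) = -1565/19*(-1200) = 1878000/19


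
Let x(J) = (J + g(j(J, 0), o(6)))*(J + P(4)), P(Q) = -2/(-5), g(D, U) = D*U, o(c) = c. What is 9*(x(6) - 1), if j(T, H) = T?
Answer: 12051/5 ≈ 2410.2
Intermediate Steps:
P(Q) = ⅖ (P(Q) = -2*(-⅕) = ⅖)
x(J) = 7*J*(⅖ + J) (x(J) = (J + J*6)*(J + ⅖) = (J + 6*J)*(⅖ + J) = (7*J)*(⅖ + J) = 7*J*(⅖ + J))
9*(x(6) - 1) = 9*((7/5)*6*(2 + 5*6) - 1) = 9*((7/5)*6*(2 + 30) - 1) = 9*((7/5)*6*32 - 1) = 9*(1344/5 - 1) = 9*(1339/5) = 12051/5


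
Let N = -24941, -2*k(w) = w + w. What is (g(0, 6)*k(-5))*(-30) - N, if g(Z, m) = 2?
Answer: 24641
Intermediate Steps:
k(w) = -w (k(w) = -(w + w)/2 = -w)
(g(0, 6)*k(-5))*(-30) - N = (2*(-1*(-5)))*(-30) - 1*(-24941) = (2*5)*(-30) + 24941 = 10*(-30) + 24941 = -300 + 24941 = 24641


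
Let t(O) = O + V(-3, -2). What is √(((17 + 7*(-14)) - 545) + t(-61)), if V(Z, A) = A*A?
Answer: I*√683 ≈ 26.134*I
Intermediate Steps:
V(Z, A) = A²
t(O) = 4 + O (t(O) = O + (-2)² = O + 4 = 4 + O)
√(((17 + 7*(-14)) - 545) + t(-61)) = √(((17 + 7*(-14)) - 545) + (4 - 61)) = √(((17 - 98) - 545) - 57) = √((-81 - 545) - 57) = √(-626 - 57) = √(-683) = I*√683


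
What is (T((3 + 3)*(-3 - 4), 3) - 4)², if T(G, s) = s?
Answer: 1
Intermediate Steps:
(T((3 + 3)*(-3 - 4), 3) - 4)² = (3 - 4)² = (-1)² = 1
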